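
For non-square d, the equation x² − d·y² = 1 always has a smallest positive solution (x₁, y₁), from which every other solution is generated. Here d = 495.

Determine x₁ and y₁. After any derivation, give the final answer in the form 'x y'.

√495 = [22; 4,44, …], period ℓ=2 (even) → k=1
k=0  a_k=22  p_k/q_k = 22/1
k=1  a_k=4  p_k/q_k = 89/4
→ (89, 4).  Check: 89²=7921, 495·4²=7920, difference 1.

89 4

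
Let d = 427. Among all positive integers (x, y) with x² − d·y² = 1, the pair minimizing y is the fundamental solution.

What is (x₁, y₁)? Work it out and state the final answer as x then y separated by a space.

62 3

√427 = [20; 1,1,1,40, …], period ℓ=4 (even) → k=3
step 0: (20, 1)  from 20·(1,0) + (0,1)
step 1: (21, 1)  from 1·(20,1) + (1,0)
step 2: (41, 2)  from 1·(21,1) + (20,1)
step 3: (62, 3)  from 1·(41,2) + (21,1)
→ (62, 3).  Check: 62²=3844, 427·3²=3843, difference 1.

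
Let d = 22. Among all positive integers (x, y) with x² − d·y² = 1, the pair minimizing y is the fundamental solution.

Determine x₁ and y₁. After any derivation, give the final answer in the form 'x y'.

197 42

√22 = [4; 1,2,4,2,1,8, …], period ℓ=6 (even) → k=5
a_0=4:  p_0=4·1+0=4,  q_0=4·0+1=1
…
a_4=2:  p_4=2·61+14=136,  q_4=2·13+3=29
a_5=1:  p_5=1·136+61=197,  q_5=1·29+13=42
fundamental: x₁=197, y₁=42  (since 38809 − 22·1764 = 1)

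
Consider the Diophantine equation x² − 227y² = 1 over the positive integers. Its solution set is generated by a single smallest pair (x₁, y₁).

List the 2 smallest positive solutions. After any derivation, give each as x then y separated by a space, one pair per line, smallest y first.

226 15
102151 6780

√227 → a₀=15, period (15,30); ℓ=2 even so k=1
step 0: (15, 1)  from 15·(1,0) + (0,1)
step 1: (226, 15)  from 15·(15,1) + (1,0)
fundamental: x₁=226, y₁=15  (since 51076 − 227·225 = 1)
n=2: (226,15)∘(226,15) = (226·226+227·15·15, 226·15+15·226) = (102151,6780)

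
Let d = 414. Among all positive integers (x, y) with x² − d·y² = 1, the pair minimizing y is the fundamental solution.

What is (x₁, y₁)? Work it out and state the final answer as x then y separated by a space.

24335 1196

√414 = [20; 2,1,7,2,7,1,2,40, …], period ℓ=8 (even) → k=7
i=0: a=20 ⇒ p=20, q=1
…
i=2: a=1 ⇒ p=61, q=3
i=3: a=7 ⇒ p=468, q=23
i=4: a=2 ⇒ p=997, q=49
i=5: a=7 ⇒ p=7447, q=366
i=6: a=1 ⇒ p=8444, q=415
i=7: a=2 ⇒ p=24335, q=1196
(x₁, y₁) = (24335, 1196);  24335² − 414·1196² = 1 ✓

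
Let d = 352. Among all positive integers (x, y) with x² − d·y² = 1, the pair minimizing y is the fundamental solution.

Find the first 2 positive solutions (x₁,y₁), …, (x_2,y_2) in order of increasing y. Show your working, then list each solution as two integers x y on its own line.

√352 = [18; 1,3,5,9,5,3,1,36, …], period ℓ=8 (even) → k=7
step 0: (18, 1)  from 18·(1,0) + (0,1)
step 1: (19, 1)  from 1·(18,1) + (1,0)
step 2: (75, 4)  from 3·(19,1) + (18,1)
…
step 4: (3621, 193)  from 9·(394,21) + (75,4)
step 5: (18499, 986)  from 5·(3621,193) + (394,21)
step 6: (59118, 3151)  from 3·(18499,986) + (3621,193)
step 7: (77617, 4137)  from 1·(59118,3151) + (18499,986)
(x₁, y₁) = (77617, 4137);  77617² − 352·4137² = 1 ✓
(77617+4137√352)^2 = 12048797377 + 642203058√352

77617 4137
12048797377 642203058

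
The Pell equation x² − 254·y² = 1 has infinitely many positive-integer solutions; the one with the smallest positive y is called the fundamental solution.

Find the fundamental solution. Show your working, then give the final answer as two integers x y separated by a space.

√254 = [15; 1,14,1,30, …], period ℓ=4 (even) → k=3
a_0=15:  p_0=15·1+0=15,  q_0=15·0+1=1
a_1=1:  p_1=1·15+1=16,  q_1=1·1+0=1
a_2=14:  p_2=14·16+15=239,  q_2=14·1+1=15
a_3=1:  p_3=1·239+16=255,  q_3=1·15+1=16
fundamental: x₁=255, y₁=16  (since 65025 − 254·256 = 1)

255 16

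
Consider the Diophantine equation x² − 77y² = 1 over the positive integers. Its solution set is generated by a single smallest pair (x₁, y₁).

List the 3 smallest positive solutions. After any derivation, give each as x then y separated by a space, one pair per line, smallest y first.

351 40
246401 28080
172973151 19712120

[8; 1,3,2,3,1,16] for √77; ℓ=6 ⇒ convergent index 5
k=0  a_k=8  p_k/q_k = 8/1
k=1  a_k=1  p_k/q_k = 9/1
…
k=4  a_k=3  p_k/q_k = 272/31
k=5  a_k=1  p_k/q_k = 351/40
(x₁, y₁) = (351, 40);  351² − 77·40² = 1 ✓
(x_2, y_2) = (351·351 + 77·40·40, 351·40 + 40·351) = (246401, 28080)
(x_3, y_3) = (351·246401 + 77·40·28080, 351·28080 + 40·246401) = (172973151, 19712120)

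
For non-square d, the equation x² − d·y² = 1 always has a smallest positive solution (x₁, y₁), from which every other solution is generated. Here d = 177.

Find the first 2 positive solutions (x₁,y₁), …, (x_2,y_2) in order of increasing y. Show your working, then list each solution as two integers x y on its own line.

62423 4692
7793261857 585777432

d=177: √d = [13; 3,3,2,8,2,3,3,26] (ℓ=8, even), read p_7/q_7
i=0: a=13 ⇒ p=13, q=1
i=1: a=3 ⇒ p=40, q=3
i=2: a=3 ⇒ p=133, q=10
i=3: a=2 ⇒ p=306, q=23
…
i=5: a=2 ⇒ p=5468, q=411
i=6: a=3 ⇒ p=18985, q=1427
i=7: a=3 ⇒ p=62423, q=4692
fundamental: x₁=62423, y₁=4692  (since 3896630929 − 177·22014864 = 1)
n=2: (62423,4692)∘(62423,4692) = (62423·62423+177·4692·4692, 62423·4692+4692·62423) = (7793261857,585777432)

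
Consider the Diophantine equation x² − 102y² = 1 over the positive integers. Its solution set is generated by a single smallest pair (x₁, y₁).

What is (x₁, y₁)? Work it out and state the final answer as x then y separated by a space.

101 10

[10; 10,20] for √102; ℓ=2 ⇒ convergent index 1
k=0  a_k=10  p_k/q_k = 10/1
k=1  a_k=10  p_k/q_k = 101/10
fundamental: x₁=101, y₁=10  (since 10201 − 102·100 = 1)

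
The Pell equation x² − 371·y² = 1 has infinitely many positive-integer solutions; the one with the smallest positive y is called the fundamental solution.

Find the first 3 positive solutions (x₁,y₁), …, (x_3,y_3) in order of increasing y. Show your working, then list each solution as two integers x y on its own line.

1695 88
5746049 298320
19479104415 1011304712

[19; 3,1,4,1,3,38] for √371; ℓ=6 ⇒ convergent index 5
i=0: a=19 ⇒ p=19, q=1
i=1: a=3 ⇒ p=58, q=3
…
i=3: a=4 ⇒ p=366, q=19
i=4: a=1 ⇒ p=443, q=23
i=5: a=3 ⇒ p=1695, q=88
(x₁, y₁) = (1695, 88);  1695² − 371·88² = 1 ✓
n=2: (1695,88)∘(1695,88) = (1695·1695+371·88·88, 1695·88+88·1695) = (5746049,298320)
n=3: (5746049,298320)∘(1695,88) = (1695·5746049+371·88·298320, 1695·298320+88·5746049) = (19479104415,1011304712)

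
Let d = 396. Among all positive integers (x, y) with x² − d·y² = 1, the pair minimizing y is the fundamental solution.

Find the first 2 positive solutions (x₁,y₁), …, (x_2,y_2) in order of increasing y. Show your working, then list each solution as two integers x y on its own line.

199 10
79201 3980

√396 → a₀=19, period (1,8,1,38); ℓ=4 even so k=3
k=0  a_k=19  p_k/q_k = 19/1
…
k=2  a_k=8  p_k/q_k = 179/9
k=3  a_k=1  p_k/q_k = 199/10
→ (199, 10).  Check: 199²=39601, 396·10²=39600, difference 1.
k=2:  x_2 = 199·199+396·10·10 = 79201,  y_2 = 199·10+10·199 = 3980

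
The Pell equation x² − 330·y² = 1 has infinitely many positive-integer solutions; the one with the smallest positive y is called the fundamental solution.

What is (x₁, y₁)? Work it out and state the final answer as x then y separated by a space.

109 6

√330 → a₀=18, period (6,36); ℓ=2 even so k=1
k=0  a_k=18  p_k/q_k = 18/1
k=1  a_k=6  p_k/q_k = 109/6
fundamental: x₁=109, y₁=6  (since 11881 − 330·36 = 1)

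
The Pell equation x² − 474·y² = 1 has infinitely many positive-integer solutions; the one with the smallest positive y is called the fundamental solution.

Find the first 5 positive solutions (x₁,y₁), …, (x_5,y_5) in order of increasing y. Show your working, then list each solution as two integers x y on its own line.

193549 8890
74922430801 3441301220
29002323118011949 1332120819650670
11226741274261267003201 515661305041693754440
4345849093754985611287088749 199611459857697448136564450

[21; 1,3,2,1,1,…,3,1,42] for √474; ℓ=14 ⇒ convergent index 13
step 0: (21, 1)  from 21·(1,0) + (0,1)
step 1: (22, 1)  from 1·(21,1) + (1,0)
…
step 3: (196, 9)  from 2·(87,4) + (22,1)
…
step 5: (479, 22)  from 1·(283,13) + (196,9)
…
step 7: (5051, 232)  from 6·(762,35) + (479,22)
…
step 12: (149331, 6859)  from 3·(44218,2031) + (16677,766)
step 13: (193549, 8890)  from 1·(149331,6859) + (44218,2031)
(x₁, y₁) = (193549, 8890);  193549² − 474·8890² = 1 ✓
(x_2, y_2) = (193549·193549 + 474·8890·8890, 193549·8890 + 8890·193549) = (74922430801, 3441301220)
(x_3, y_3) = (193549·74922430801 + 474·8890·3441301220, 193549·3441301220 + 8890·74922430801) = (29002323118011949, 1332120819650670)
(x_4, y_4) = (193549·29002323118011949 + 474·8890·1332120819650670, 193549·1332120819650670 + 8890·29002323118011949) = (11226741274261267003201, 515661305041693754440)
(x_5, y_5) = (193549·11226741274261267003201 + 474·8890·515661305041693754440, 193549·515661305041693754440 + 8890·11226741274261267003201) = (4345849093754985611287088749, 199611459857697448136564450)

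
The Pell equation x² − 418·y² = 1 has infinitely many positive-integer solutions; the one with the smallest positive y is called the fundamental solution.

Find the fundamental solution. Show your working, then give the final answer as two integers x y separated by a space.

d=418: √d = [20; 2,4,20,4,2,40] (ℓ=6, even), read p_5/q_5
i=0: a=20 ⇒ p=20, q=1
i=1: a=2 ⇒ p=41, q=2
…
i=3: a=20 ⇒ p=3721, q=182
i=4: a=4 ⇒ p=15068, q=737
i=5: a=2 ⇒ p=33857, q=1656
(x₁, y₁) = (33857, 1656);  33857² − 418·1656² = 1 ✓

33857 1656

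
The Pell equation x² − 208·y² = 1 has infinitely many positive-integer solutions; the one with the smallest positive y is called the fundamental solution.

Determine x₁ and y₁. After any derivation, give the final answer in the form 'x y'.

d=208: √d = [14; 2,2,1,2,2,28] (ℓ=6, even), read p_5/q_5
a_0=14:  p_0=14·1+0=14,  q_0=14·0+1=1
a_1=2:  p_1=2·14+1=29,  q_1=2·1+0=2
a_2=2:  p_2=2·29+14=72,  q_2=2·2+1=5
…
a_4=2:  p_4=2·101+72=274,  q_4=2·7+5=19
a_5=2:  p_5=2·274+101=649,  q_5=2·19+7=45
→ (649, 45).  Check: 649²=421201, 208·45²=421200, difference 1.

649 45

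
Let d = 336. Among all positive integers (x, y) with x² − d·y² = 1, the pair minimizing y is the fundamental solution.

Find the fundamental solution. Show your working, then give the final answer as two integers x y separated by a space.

[18; 3,36] for √336; ℓ=2 ⇒ convergent index 1
k=0  a_k=18  p_k/q_k = 18/1
k=1  a_k=3  p_k/q_k = 55/3
(x₁, y₁) = (55, 3);  55² − 336·3² = 1 ✓

55 3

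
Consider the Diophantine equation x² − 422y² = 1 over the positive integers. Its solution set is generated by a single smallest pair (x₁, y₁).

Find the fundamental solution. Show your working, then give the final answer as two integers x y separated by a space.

7022501 341850

√422 = [20; 1,1,5,2,1,…,1,1,40, …], period ℓ=14 (even) → k=13
a_0=20:  p_0=20·1+0=20,  q_0=20·0+1=1
a_1=1:  p_1=1·20+1=21,  q_1=1·1+0=1
a_2=1:  p_2=1·21+20=41,  q_2=1·1+1=2
a_3=5:  p_3=5·41+21=226,  q_3=5·2+1=11
a_4=2:  p_4=2·226+41=493,  q_4=2·11+2=24
a_5=1:  p_5=1·493+226=719,  q_5=1·24+11=35
a_6=3:  p_6=3·719+493=2650,  q_6=3·35+24=129
a_7=20:  p_7=20·2650+719=53719,  q_7=20·129+35=2615
a_8=3:  p_8=3·53719+2650=163807,  q_8=3·2615+129=7974
…
a_11=5:  p_11=5·598859+217526=3211821,  q_11=5·29152+10589=156349
a_12=1:  p_12=1·3211821+598859=3810680,  q_12=1·156349+29152=185501
a_13=1:  p_13=1·3810680+3211821=7022501,  q_13=1·185501+156349=341850
→ (7022501, 341850).  Check: 7022501²=49315520295001, 422·341850²=49315520295000, difference 1.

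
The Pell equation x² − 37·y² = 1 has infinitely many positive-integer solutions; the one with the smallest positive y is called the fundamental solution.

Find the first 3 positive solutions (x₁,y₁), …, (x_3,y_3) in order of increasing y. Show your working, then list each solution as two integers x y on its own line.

73 12
10657 1752
1555849 255780

√37 → a₀=6, period (12); ℓ=1 odd so k=1
a_0=6:  p_0=6·1+0=6,  q_0=6·0+1=1
a_1=12:  p_1=12·6+1=73,  q_1=12·1+0=12
fundamental: x₁=73, y₁=12  (since 5329 − 37·144 = 1)
k=2:  x_2 = 73·73+37·12·12 = 10657,  y_2 = 73·12+12·73 = 1752
k=3:  x_3 = 73·10657+37·12·1752 = 1555849,  y_3 = 73·1752+12·10657 = 255780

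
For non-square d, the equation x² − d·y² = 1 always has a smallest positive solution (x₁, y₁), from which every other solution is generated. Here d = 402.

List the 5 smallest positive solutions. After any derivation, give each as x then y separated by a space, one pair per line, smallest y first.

[20; 20,40] for √402; ℓ=2 ⇒ convergent index 1
step 0: (20, 1)  from 20·(1,0) + (0,1)
step 1: (401, 20)  from 20·(20,1) + (1,0)
(x₁, y₁) = (401, 20);  401² − 402·20² = 1 ✓
n=2: (401,20)∘(401,20) = (401·401+402·20·20, 401·20+20·401) = (321601,16040)
n=3: (321601,16040)∘(401,20) = (401·321601+402·20·16040, 401·16040+20·321601) = (257923601,12864060)
n=4: (257923601,12864060)∘(401,20) = (401·257923601+402·20·12864060, 401·12864060+20·257923601) = (206854406401,10316960080)
n=5: (206854406401,10316960080)∘(401,20) = (401·206854406401+402·20·10316960080, 401·10316960080+20·206854406401) = (165896976010001,8274189120100)

401 20
321601 16040
257923601 12864060
206854406401 10316960080
165896976010001 8274189120100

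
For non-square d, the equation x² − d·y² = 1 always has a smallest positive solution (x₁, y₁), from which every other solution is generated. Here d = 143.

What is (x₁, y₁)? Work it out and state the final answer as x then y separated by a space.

√143 → a₀=11, period (1,22); ℓ=2 even so k=1
i=0: a=11 ⇒ p=11, q=1
i=1: a=1 ⇒ p=12, q=1
(x₁, y₁) = (12, 1);  12² − 143·1² = 1 ✓

12 1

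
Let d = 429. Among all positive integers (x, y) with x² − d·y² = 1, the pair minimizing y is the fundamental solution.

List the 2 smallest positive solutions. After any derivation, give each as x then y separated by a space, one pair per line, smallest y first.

1524095 73584
4645731138049 224298012960

√429 = [20; 1,2,2,9,1,12,1,9,2,2,1,40, …], period ℓ=12 (even) → k=11
k=0  a_k=20  p_k/q_k = 20/1
…
k=3  a_k=2  p_k/q_k = 145/7
…
k=7  a_k=1  p_k/q_k = 21023/1015
…
k=10  a_k=2  p_k/q_k = 1085636/52415
k=11  a_k=1  p_k/q_k = 1524095/73584
(x₁, y₁) = (1524095, 73584);  1524095² − 429·73584² = 1 ✓
(x_2, y_2) = (1524095·1524095 + 429·73584·73584, 1524095·73584 + 73584·1524095) = (4645731138049, 224298012960)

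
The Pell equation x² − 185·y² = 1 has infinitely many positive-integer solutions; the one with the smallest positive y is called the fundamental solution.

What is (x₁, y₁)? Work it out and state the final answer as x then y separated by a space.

√185 = [13; 1,1,1,1,26, …], period ℓ=5 (odd) → k=9
i=0: a=13 ⇒ p=13, q=1
…
i=3: a=1 ⇒ p=41, q=3
i=4: a=1 ⇒ p=68, q=5
i=5: a=26 ⇒ p=1809, q=133
i=6: a=1 ⇒ p=1877, q=138
i=7: a=1 ⇒ p=3686, q=271
i=8: a=1 ⇒ p=5563, q=409
i=9: a=1 ⇒ p=9249, q=680
(x₁, y₁) = (9249, 680);  9249² − 185·680² = 1 ✓

9249 680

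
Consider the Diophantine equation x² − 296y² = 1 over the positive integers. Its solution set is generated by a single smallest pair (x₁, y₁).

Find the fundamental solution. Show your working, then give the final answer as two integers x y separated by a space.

d=296: √d = [17; 4,1,7,1,4,34] (ℓ=6, even), read p_5/q_5
k=0  a_k=17  p_k/q_k = 17/1
k=1  a_k=4  p_k/q_k = 69/4
k=2  a_k=1  p_k/q_k = 86/5
k=3  a_k=7  p_k/q_k = 671/39
k=4  a_k=1  p_k/q_k = 757/44
k=5  a_k=4  p_k/q_k = 3699/215
(x₁, y₁) = (3699, 215);  3699² − 296·215² = 1 ✓

3699 215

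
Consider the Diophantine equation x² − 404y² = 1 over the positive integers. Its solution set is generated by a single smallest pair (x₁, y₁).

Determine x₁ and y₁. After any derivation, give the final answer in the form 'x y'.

201 10

d=404: √d = [20; 10,40] (ℓ=2, even), read p_1/q_1
i=0: a=20 ⇒ p=20, q=1
i=1: a=10 ⇒ p=201, q=10
→ (201, 10).  Check: 201²=40401, 404·10²=40400, difference 1.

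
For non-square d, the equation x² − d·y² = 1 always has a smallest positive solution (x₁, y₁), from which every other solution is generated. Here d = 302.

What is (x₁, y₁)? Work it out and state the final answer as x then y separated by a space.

[17; 2,1,1,1,4,…,1,2,34] for √302; ℓ=16 ⇒ convergent index 15
k=0  a_k=17  p_k/q_k = 17/1
…
k=5  a_k=4  p_k/q_k = 643/37
…
k=8  a_k=16  p_k/q_k = 34513/1986
…
k=10  a_k=2  p_k/q_k = 107675/6196
…
k=12  a_k=1  p_k/q_k = 574956/33085
k=13  a_k=1  p_k/q_k = 1042237/59974
k=14  a_k=1  p_k/q_k = 1617193/93059
k=15  a_k=2  p_k/q_k = 4276623/246092
fundamental: x₁=4276623, y₁=246092  (since 18289504284129 − 302·60561272464 = 1)

4276623 246092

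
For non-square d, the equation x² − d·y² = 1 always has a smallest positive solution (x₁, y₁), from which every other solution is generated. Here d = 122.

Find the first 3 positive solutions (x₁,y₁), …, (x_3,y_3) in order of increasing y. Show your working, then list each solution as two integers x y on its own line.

243 22
118097 10692
57394899 5196290

√122 → a₀=11, period (22); ℓ=1 odd so k=1
i=0: a=11 ⇒ p=11, q=1
i=1: a=22 ⇒ p=243, q=22
fundamental: x₁=243, y₁=22  (since 59049 − 122·484 = 1)
n=2: (243,22)∘(243,22) = (243·243+122·22·22, 243·22+22·243) = (118097,10692)
n=3: (118097,10692)∘(243,22) = (243·118097+122·22·10692, 243·10692+22·118097) = (57394899,5196290)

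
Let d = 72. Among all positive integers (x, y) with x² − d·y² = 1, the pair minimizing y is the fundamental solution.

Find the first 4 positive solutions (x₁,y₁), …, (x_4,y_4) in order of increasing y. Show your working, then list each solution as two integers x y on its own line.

17 2
577 68
19601 2310
665857 78472

√72 → a₀=8, period (2,16); ℓ=2 even so k=1
i=0: a=8 ⇒ p=8, q=1
i=1: a=2 ⇒ p=17, q=2
fundamental: x₁=17, y₁=2  (since 289 − 72·4 = 1)
(x_2, y_2) = (17·17 + 72·2·2, 17·2 + 2·17) = (577, 68)
(x_3, y_3) = (17·577 + 72·2·68, 17·68 + 2·577) = (19601, 2310)
(x_4, y_4) = (17·19601 + 72·2·2310, 17·2310 + 2·19601) = (665857, 78472)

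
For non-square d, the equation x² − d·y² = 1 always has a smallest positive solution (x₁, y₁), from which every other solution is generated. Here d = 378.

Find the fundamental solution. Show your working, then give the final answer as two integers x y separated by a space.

8749 450

√378 → a₀=19, period (2,3,1,4,1,3,2,38); ℓ=8 even so k=7
i=0: a=19 ⇒ p=19, q=1
i=1: a=2 ⇒ p=39, q=2
…
i=6: a=3 ⇒ p=3869, q=199
i=7: a=2 ⇒ p=8749, q=450
(x₁, y₁) = (8749, 450);  8749² − 378·450² = 1 ✓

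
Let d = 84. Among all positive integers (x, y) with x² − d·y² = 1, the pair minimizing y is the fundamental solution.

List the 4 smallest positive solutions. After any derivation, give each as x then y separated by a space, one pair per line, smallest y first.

55 6
6049 660
665335 72594
73180801 7984680

√84 = [9; 6,18, …], period ℓ=2 (even) → k=1
step 0: (9, 1)  from 9·(1,0) + (0,1)
step 1: (55, 6)  from 6·(9,1) + (1,0)
(x₁, y₁) = (55, 6);  55² − 84·6² = 1 ✓
n=2: (55,6)∘(55,6) = (55·55+84·6·6, 55·6+6·55) = (6049,660)
n=3: (6049,660)∘(55,6) = (55·6049+84·6·660, 55·660+6·6049) = (665335,72594)
n=4: (665335,72594)∘(55,6) = (55·665335+84·6·72594, 55·72594+6·665335) = (73180801,7984680)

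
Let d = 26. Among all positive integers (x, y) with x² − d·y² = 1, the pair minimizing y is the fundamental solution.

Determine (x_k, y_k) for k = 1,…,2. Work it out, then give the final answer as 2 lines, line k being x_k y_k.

51 10
5201 1020

d=26: √d = [5; 10] (ℓ=1, odd), read p_1/q_1
k=0  a_k=5  p_k/q_k = 5/1
k=1  a_k=10  p_k/q_k = 51/10
fundamental: x₁=51, y₁=10  (since 2601 − 26·100 = 1)
n=2: (51,10)∘(51,10) = (51·51+26·10·10, 51·10+10·51) = (5201,1020)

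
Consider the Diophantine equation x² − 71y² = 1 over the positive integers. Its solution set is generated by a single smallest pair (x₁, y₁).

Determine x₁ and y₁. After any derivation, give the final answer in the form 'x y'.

√71 = [8; 2,2,1,7,1,2,2,16, …], period ℓ=8 (even) → k=7
i=0: a=8 ⇒ p=8, q=1
…
i=3: a=1 ⇒ p=59, q=7
i=4: a=7 ⇒ p=455, q=54
i=5: a=1 ⇒ p=514, q=61
i=6: a=2 ⇒ p=1483, q=176
i=7: a=2 ⇒ p=3480, q=413
fundamental: x₁=3480, y₁=413  (since 12110400 − 71·170569 = 1)

3480 413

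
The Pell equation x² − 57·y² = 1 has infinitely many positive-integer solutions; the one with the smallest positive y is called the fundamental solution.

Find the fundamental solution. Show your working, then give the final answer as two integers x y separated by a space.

151 20

√57 → a₀=7, period (1,1,4,1,1,14); ℓ=6 even so k=5
i=0: a=7 ⇒ p=7, q=1
i=1: a=1 ⇒ p=8, q=1
…
i=3: a=4 ⇒ p=68, q=9
i=4: a=1 ⇒ p=83, q=11
i=5: a=1 ⇒ p=151, q=20
fundamental: x₁=151, y₁=20  (since 22801 − 57·400 = 1)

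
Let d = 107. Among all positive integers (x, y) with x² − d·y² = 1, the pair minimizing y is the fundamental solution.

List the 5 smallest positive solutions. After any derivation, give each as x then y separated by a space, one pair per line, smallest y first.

962 93
1850887 178932
3561105626 344265075
6851565373537 662365825368
13182408217579562 1274391503742957

√107 → a₀=10, period (2,1,9,1,2,20); ℓ=6 even so k=5
i=0: a=10 ⇒ p=10, q=1
…
i=2: a=1 ⇒ p=31, q=3
i=3: a=9 ⇒ p=300, q=29
i=4: a=1 ⇒ p=331, q=32
i=5: a=2 ⇒ p=962, q=93
(x₁, y₁) = (962, 93);  962² − 107·93² = 1 ✓
k=2:  x_2 = 962·962+107·93·93 = 1850887,  y_2 = 962·93+93·962 = 178932
k=3:  x_3 = 962·1850887+107·93·178932 = 3561105626,  y_3 = 962·178932+93·1850887 = 344265075
k=4:  x_4 = 962·3561105626+107·93·344265075 = 6851565373537,  y_4 = 962·344265075+93·3561105626 = 662365825368
k=5:  x_5 = 962·6851565373537+107·93·662365825368 = 13182408217579562,  y_5 = 962·662365825368+93·6851565373537 = 1274391503742957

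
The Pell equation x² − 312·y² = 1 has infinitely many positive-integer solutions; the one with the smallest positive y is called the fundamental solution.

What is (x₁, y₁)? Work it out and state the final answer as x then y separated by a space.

53 3

√312 → a₀=17, period (1,1,1,34); ℓ=4 even so k=3
k=0  a_k=17  p_k/q_k = 17/1
k=1  a_k=1  p_k/q_k = 18/1
k=2  a_k=1  p_k/q_k = 35/2
k=3  a_k=1  p_k/q_k = 53/3
→ (53, 3).  Check: 53²=2809, 312·3²=2808, difference 1.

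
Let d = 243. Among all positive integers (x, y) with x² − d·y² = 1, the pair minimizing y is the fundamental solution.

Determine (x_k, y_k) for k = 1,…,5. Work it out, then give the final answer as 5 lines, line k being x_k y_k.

70226 4505
9863382151 632736260
1385331749802026 88869073185015
194572614913330773601 12481839066348990520
27328112908421802064005626 1753099260457979343330025

[15; 1,1,2,3,15,3,2,1,1,30] for √243; ℓ=10 ⇒ convergent index 9
i=0: a=15 ⇒ p=15, q=1
i=1: a=1 ⇒ p=16, q=1
…
i=4: a=3 ⇒ p=265, q=17
i=5: a=15 ⇒ p=4053, q=260
…
i=7: a=2 ⇒ p=28901, q=1854
i=8: a=1 ⇒ p=41325, q=2651
i=9: a=1 ⇒ p=70226, q=4505
→ (70226, 4505).  Check: 70226²=4931691076, 243·4505²=4931691075, difference 1.
(x_2, y_2) = (70226·70226 + 243·4505·4505, 70226·4505 + 4505·70226) = (9863382151, 632736260)
(x_3, y_3) = (70226·9863382151 + 243·4505·632736260, 70226·632736260 + 4505·9863382151) = (1385331749802026, 88869073185015)
(x_4, y_4) = (70226·1385331749802026 + 243·4505·88869073185015, 70226·88869073185015 + 4505·1385331749802026) = (194572614913330773601, 12481839066348990520)
(x_5, y_5) = (70226·194572614913330773601 + 243·4505·12481839066348990520, 70226·12481839066348990520 + 4505·194572614913330773601) = (27328112908421802064005626, 1753099260457979343330025)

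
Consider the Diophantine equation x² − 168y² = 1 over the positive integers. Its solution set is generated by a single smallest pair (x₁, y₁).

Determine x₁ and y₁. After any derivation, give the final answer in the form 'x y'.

d=168: √d = [12; 1,24] (ℓ=2, even), read p_1/q_1
i=0: a=12 ⇒ p=12, q=1
i=1: a=1 ⇒ p=13, q=1
→ (13, 1).  Check: 13²=169, 168·1²=168, difference 1.

13 1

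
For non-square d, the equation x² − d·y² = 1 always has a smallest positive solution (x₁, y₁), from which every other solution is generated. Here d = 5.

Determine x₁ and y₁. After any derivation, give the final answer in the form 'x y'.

[2; 4] for √5; ℓ=1 ⇒ convergent index 1
k=0  a_k=2  p_k/q_k = 2/1
k=1  a_k=4  p_k/q_k = 9/4
(x₁, y₁) = (9, 4);  9² − 5·4² = 1 ✓

9 4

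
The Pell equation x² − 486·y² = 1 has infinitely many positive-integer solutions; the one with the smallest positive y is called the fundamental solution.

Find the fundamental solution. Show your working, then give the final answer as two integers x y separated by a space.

485 22

[22; 22,44] for √486; ℓ=2 ⇒ convergent index 1
step 0: (22, 1)  from 22·(1,0) + (0,1)
step 1: (485, 22)  from 22·(22,1) + (1,0)
fundamental: x₁=485, y₁=22  (since 235225 − 486·484 = 1)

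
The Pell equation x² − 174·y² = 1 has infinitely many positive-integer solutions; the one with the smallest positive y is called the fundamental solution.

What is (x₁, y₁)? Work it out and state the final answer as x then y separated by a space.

1451 110

[13; 5,4,5,26] for √174; ℓ=4 ⇒ convergent index 3
k=0  a_k=13  p_k/q_k = 13/1
…
k=2  a_k=4  p_k/q_k = 277/21
k=3  a_k=5  p_k/q_k = 1451/110
→ (1451, 110).  Check: 1451²=2105401, 174·110²=2105400, difference 1.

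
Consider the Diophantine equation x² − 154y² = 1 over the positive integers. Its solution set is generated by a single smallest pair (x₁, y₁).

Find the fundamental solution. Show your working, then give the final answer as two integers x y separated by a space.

21295 1716

d=154: √d = [12; 2,2,3,1,2,1,3,2,2,24] (ℓ=10, even), read p_9/q_9
i=0: a=12 ⇒ p=12, q=1
…
i=7: a=3 ⇒ p=3847, q=310
i=8: a=2 ⇒ p=8724, q=703
i=9: a=2 ⇒ p=21295, q=1716
→ (21295, 1716).  Check: 21295²=453477025, 154·1716²=453477024, difference 1.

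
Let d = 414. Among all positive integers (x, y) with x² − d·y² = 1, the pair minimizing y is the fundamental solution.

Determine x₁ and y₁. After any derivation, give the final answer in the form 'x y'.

d=414: √d = [20; 2,1,7,2,7,1,2,40] (ℓ=8, even), read p_7/q_7
step 0: (20, 1)  from 20·(1,0) + (0,1)
step 1: (41, 2)  from 2·(20,1) + (1,0)
step 2: (61, 3)  from 1·(41,2) + (20,1)
step 3: (468, 23)  from 7·(61,3) + (41,2)
step 4: (997, 49)  from 2·(468,23) + (61,3)
step 5: (7447, 366)  from 7·(997,49) + (468,23)
step 6: (8444, 415)  from 1·(7447,366) + (997,49)
step 7: (24335, 1196)  from 2·(8444,415) + (7447,366)
fundamental: x₁=24335, y₁=1196  (since 592192225 − 414·1430416 = 1)

24335 1196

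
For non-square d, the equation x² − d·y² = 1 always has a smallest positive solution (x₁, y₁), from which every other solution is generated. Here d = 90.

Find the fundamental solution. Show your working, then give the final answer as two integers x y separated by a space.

19 2

d=90: √d = [9; 2,18] (ℓ=2, even), read p_1/q_1
k=0  a_k=9  p_k/q_k = 9/1
k=1  a_k=2  p_k/q_k = 19/2
→ (19, 2).  Check: 19²=361, 90·2²=360, difference 1.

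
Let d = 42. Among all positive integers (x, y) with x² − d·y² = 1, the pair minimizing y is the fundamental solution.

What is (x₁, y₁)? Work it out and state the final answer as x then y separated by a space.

√42 = [6; 2,12, …], period ℓ=2 (even) → k=1
i=0: a=6 ⇒ p=6, q=1
i=1: a=2 ⇒ p=13, q=2
fundamental: x₁=13, y₁=2  (since 169 − 42·4 = 1)

13 2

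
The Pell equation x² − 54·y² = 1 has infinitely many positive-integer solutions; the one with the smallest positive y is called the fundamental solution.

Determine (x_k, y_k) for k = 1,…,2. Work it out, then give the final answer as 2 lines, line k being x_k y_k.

485 66
470449 64020

√54 → a₀=7, period (2,1,6,1,2,14); ℓ=6 even so k=5
a_0=7:  p_0=7·1+0=7,  q_0=7·0+1=1
a_1=2:  p_1=2·7+1=15,  q_1=2·1+0=2
a_2=1:  p_2=1·15+7=22,  q_2=1·2+1=3
a_3=6:  p_3=6·22+15=147,  q_3=6·3+2=20
a_4=1:  p_4=1·147+22=169,  q_4=1·20+3=23
a_5=2:  p_5=2·169+147=485,  q_5=2·23+20=66
→ (485, 66).  Check: 485²=235225, 54·66²=235224, difference 1.
(485+66√54)^2 = 470449 + 64020√54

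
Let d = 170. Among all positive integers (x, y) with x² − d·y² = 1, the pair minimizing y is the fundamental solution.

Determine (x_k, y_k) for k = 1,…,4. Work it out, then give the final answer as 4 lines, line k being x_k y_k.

339 26
229841 17628
155831859 11951758
105653770561 8103274296

√170 → a₀=13, period (26); ℓ=1 odd so k=1
step 0: (13, 1)  from 13·(1,0) + (0,1)
step 1: (339, 26)  from 26·(13,1) + (1,0)
→ (339, 26).  Check: 339²=114921, 170·26²=114920, difference 1.
k=2:  x_2 = 339·339+170·26·26 = 229841,  y_2 = 339·26+26·339 = 17628
k=3:  x_3 = 339·229841+170·26·17628 = 155831859,  y_3 = 339·17628+26·229841 = 11951758
k=4:  x_4 = 339·155831859+170·26·11951758 = 105653770561,  y_4 = 339·11951758+26·155831859 = 8103274296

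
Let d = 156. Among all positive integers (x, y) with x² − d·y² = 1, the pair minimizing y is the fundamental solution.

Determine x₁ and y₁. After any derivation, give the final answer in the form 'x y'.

25 2

√156 → a₀=12, period (2,24); ℓ=2 even so k=1
i=0: a=12 ⇒ p=12, q=1
i=1: a=2 ⇒ p=25, q=2
(x₁, y₁) = (25, 2);  25² − 156·2² = 1 ✓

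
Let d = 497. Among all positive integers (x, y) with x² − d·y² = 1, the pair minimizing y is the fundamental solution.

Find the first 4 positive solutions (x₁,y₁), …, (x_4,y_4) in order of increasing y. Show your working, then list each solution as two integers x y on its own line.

1201887 53912
2889064721537 129592263888
6944658661946678751 311510514535059400
16693389930459326703284737 748800875565868281911712

d=497: √d = [22; 3,2,2,5,6,5,2,2,3,44] (ℓ=10, even), read p_9/q_9
k=0  a_k=22  p_k/q_k = 22/1
…
k=4  a_k=5  p_k/q_k = 2051/92
k=5  a_k=6  p_k/q_k = 12685/569
k=6  a_k=5  p_k/q_k = 65476/2937
k=7  a_k=2  p_k/q_k = 143637/6443
k=8  a_k=2  p_k/q_k = 352750/15823
k=9  a_k=3  p_k/q_k = 1201887/53912
fundamental: x₁=1201887, y₁=53912  (since 1444532360769 − 497·2906503744 = 1)
(x_2, y_2) = (1201887·1201887 + 497·53912·53912, 1201887·53912 + 53912·1201887) = (2889064721537, 129592263888)
(x_3, y_3) = (1201887·2889064721537 + 497·53912·129592263888, 1201887·129592263888 + 53912·2889064721537) = (6944658661946678751, 311510514535059400)
(x_4, y_4) = (1201887·6944658661946678751 + 497·53912·311510514535059400, 1201887·311510514535059400 + 53912·6944658661946678751) = (16693389930459326703284737, 748800875565868281911712)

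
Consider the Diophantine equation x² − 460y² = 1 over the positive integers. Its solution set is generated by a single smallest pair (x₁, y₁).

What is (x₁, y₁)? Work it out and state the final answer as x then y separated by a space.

√460 → a₀=21, period (2,4,3,1,2,10,2,1,3,4,2,42); ℓ=12 even so k=11
k=0  a_k=21  p_k/q_k = 21/1
k=1  a_k=2  p_k/q_k = 43/2
k=2  a_k=4  p_k/q_k = 193/9
…
k=4  a_k=1  p_k/q_k = 815/38
k=5  a_k=2  p_k/q_k = 2252/105
k=6  a_k=10  p_k/q_k = 23335/1088
…
k=8  a_k=1  p_k/q_k = 72257/3369
…
k=10  a_k=4  p_k/q_k = 1135029/52921
k=11  a_k=2  p_k/q_k = 2535751/118230
(x₁, y₁) = (2535751, 118230);  2535751² − 460·118230² = 1 ✓

2535751 118230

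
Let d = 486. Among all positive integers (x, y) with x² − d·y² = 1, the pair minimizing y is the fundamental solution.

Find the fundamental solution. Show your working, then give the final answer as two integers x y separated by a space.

[22; 22,44] for √486; ℓ=2 ⇒ convergent index 1
i=0: a=22 ⇒ p=22, q=1
i=1: a=22 ⇒ p=485, q=22
(x₁, y₁) = (485, 22);  485² − 486·22² = 1 ✓

485 22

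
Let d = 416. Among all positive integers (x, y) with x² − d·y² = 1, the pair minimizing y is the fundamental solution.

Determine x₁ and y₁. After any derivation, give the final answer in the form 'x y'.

d=416: √d = [20; 2,1,1,9,1,1,2,40] (ℓ=8, even), read p_7/q_7
step 0: (20, 1)  from 20·(1,0) + (0,1)
…
step 3: (102, 5)  from 1·(61,3) + (41,2)
…
step 6: (2060, 101)  from 1·(1081,53) + (979,48)
step 7: (5201, 255)  from 2·(2060,101) + (1081,53)
→ (5201, 255).  Check: 5201²=27050401, 416·255²=27050400, difference 1.

5201 255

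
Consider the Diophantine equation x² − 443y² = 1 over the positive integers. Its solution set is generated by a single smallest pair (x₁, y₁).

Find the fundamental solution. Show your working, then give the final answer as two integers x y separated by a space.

√443 → a₀=21, period (21,42); ℓ=2 even so k=1
k=0  a_k=21  p_k/q_k = 21/1
k=1  a_k=21  p_k/q_k = 442/21
fundamental: x₁=442, y₁=21  (since 195364 − 443·441 = 1)

442 21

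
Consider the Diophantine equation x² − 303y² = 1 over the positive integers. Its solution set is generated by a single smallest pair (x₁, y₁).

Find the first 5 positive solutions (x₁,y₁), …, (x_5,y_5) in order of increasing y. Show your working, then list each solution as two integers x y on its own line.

2524 145
12741151 731960
64317327724 3694933935
324673857609601 18652025771920
1638953568895938124 94155422401718225

d=303: √d = [17; 2,2,5,2,2,34] (ℓ=6, even), read p_5/q_5
k=0  a_k=17  p_k/q_k = 17/1
k=1  a_k=2  p_k/q_k = 35/2
k=2  a_k=2  p_k/q_k = 87/5
k=3  a_k=5  p_k/q_k = 470/27
k=4  a_k=2  p_k/q_k = 1027/59
k=5  a_k=2  p_k/q_k = 2524/145
→ (2524, 145).  Check: 2524²=6370576, 303·145²=6370575, difference 1.
n=2: (2524,145)∘(2524,145) = (2524·2524+303·145·145, 2524·145+145·2524) = (12741151,731960)
n=3: (12741151,731960)∘(2524,145) = (2524·12741151+303·145·731960, 2524·731960+145·12741151) = (64317327724,3694933935)
n=4: (64317327724,3694933935)∘(2524,145) = (2524·64317327724+303·145·3694933935, 2524·3694933935+145·64317327724) = (324673857609601,18652025771920)
n=5: (324673857609601,18652025771920)∘(2524,145) = (2524·324673857609601+303·145·18652025771920, 2524·18652025771920+145·324673857609601) = (1638953568895938124,94155422401718225)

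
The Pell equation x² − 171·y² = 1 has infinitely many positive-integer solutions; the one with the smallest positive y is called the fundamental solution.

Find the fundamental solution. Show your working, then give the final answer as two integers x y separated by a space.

170 13

√171 → a₀=13, period (13,26); ℓ=2 even so k=1
a_0=13:  p_0=13·1+0=13,  q_0=13·0+1=1
a_1=13:  p_1=13·13+1=170,  q_1=13·1+0=13
(x₁, y₁) = (170, 13);  170² − 171·13² = 1 ✓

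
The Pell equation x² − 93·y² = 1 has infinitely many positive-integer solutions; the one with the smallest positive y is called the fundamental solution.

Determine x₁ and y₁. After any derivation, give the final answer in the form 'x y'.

d=93: √d = [9; 1,1,1,4,6,4,1,1,1,18] (ℓ=10, even), read p_9/q_9
step 0: (9, 1)  from 9·(1,0) + (0,1)
step 1: (10, 1)  from 1·(9,1) + (1,0)
step 2: (19, 2)  from 1·(10,1) + (9,1)
step 3: (29, 3)  from 1·(19,2) + (10,1)
…
step 6: (3491, 362)  from 4·(839,87) + (135,14)
…
step 8: (7821, 811)  from 1·(4330,449) + (3491,362)
step 9: (12151, 1260)  from 1·(7821,811) + (4330,449)
(x₁, y₁) = (12151, 1260);  12151² − 93·1260² = 1 ✓

12151 1260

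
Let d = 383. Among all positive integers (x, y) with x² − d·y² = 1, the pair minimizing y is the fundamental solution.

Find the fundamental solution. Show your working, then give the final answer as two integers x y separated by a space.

18768 959

√383 → a₀=19, period (1,1,3,19,3,1,1,38); ℓ=8 even so k=7
a_0=19:  p_0=19·1+0=19,  q_0=19·0+1=1
…
a_2=1:  p_2=1·20+19=39,  q_2=1·1+1=2
a_3=3:  p_3=3·39+20=137,  q_3=3·2+1=7
…
a_6=1:  p_6=1·8063+2642=10705,  q_6=1·412+135=547
a_7=1:  p_7=1·10705+8063=18768,  q_7=1·547+412=959
→ (18768, 959).  Check: 18768²=352237824, 383·959²=352237823, difference 1.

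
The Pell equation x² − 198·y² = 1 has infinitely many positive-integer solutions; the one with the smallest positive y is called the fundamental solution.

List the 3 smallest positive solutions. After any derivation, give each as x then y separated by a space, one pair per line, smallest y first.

√198 → a₀=14, period (14,28); ℓ=2 even so k=1
i=0: a=14 ⇒ p=14, q=1
i=1: a=14 ⇒ p=197, q=14
(x₁, y₁) = (197, 14);  197² − 198·14² = 1 ✓
n=2: (197,14)∘(197,14) = (197·197+198·14·14, 197·14+14·197) = (77617,5516)
n=3: (77617,5516)∘(197,14) = (197·77617+198·14·5516, 197·5516+14·77617) = (30580901,2173290)

197 14
77617 5516
30580901 2173290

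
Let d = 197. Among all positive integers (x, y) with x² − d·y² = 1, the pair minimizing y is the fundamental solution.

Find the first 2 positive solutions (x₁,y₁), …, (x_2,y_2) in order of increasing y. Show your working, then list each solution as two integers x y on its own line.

393 28
308897 22008

√197 → a₀=14, period (28); ℓ=1 odd so k=1
i=0: a=14 ⇒ p=14, q=1
i=1: a=28 ⇒ p=393, q=28
→ (393, 28).  Check: 393²=154449, 197·28²=154448, difference 1.
(x_2, y_2) = (393·393 + 197·28·28, 393·28 + 28·393) = (308897, 22008)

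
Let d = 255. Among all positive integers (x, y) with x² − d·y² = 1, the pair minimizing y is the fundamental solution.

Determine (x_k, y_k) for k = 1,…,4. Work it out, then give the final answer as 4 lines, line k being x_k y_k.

16 1
511 32
16336 1023
522241 32704

d=255: √d = [15; 1,30] (ℓ=2, even), read p_1/q_1
a_0=15:  p_0=15·1+0=15,  q_0=15·0+1=1
a_1=1:  p_1=1·15+1=16,  q_1=1·1+0=1
(x₁, y₁) = (16, 1);  16² − 255·1² = 1 ✓
k=2:  x_2 = 16·16+255·1·1 = 511,  y_2 = 16·1+1·16 = 32
k=3:  x_3 = 16·511+255·1·32 = 16336,  y_3 = 16·32+1·511 = 1023
k=4:  x_4 = 16·16336+255·1·1023 = 522241,  y_4 = 16·1023+1·16336 = 32704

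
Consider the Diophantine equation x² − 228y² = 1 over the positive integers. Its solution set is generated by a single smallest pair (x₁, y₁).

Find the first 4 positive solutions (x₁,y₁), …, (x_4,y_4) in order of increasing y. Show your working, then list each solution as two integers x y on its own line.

√228 → a₀=15, period (10,30); ℓ=2 even so k=1
i=0: a=15 ⇒ p=15, q=1
i=1: a=10 ⇒ p=151, q=10
fundamental: x₁=151, y₁=10  (since 22801 − 228·100 = 1)
n=2: (151,10)∘(151,10) = (151·151+228·10·10, 151·10+10·151) = (45601,3020)
n=3: (45601,3020)∘(151,10) = (151·45601+228·10·3020, 151·3020+10·45601) = (13771351,912030)
n=4: (13771351,912030)∘(151,10) = (151·13771351+228·10·912030, 151·912030+10·13771351) = (4158902401,275430040)

151 10
45601 3020
13771351 912030
4158902401 275430040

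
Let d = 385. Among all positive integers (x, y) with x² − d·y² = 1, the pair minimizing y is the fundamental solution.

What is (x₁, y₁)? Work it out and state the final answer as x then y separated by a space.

95831 4884

√385 → a₀=19, period (1,1,1,1,1,…,1,1,38); ℓ=16 even so k=15
i=0: a=19 ⇒ p=19, q=1
i=1: a=1 ⇒ p=20, q=1
…
i=3: a=1 ⇒ p=59, q=3
…
i=7: a=1 ⇒ p=726, q=37
…
i=9: a=1 ⇒ p=2747, q=140
…
i=11: a=1 ⇒ p=13009, q=663
i=12: a=1 ⇒ p=23271, q=1186
i=13: a=1 ⇒ p=36280, q=1849
i=14: a=1 ⇒ p=59551, q=3035
i=15: a=1 ⇒ p=95831, q=4884
→ (95831, 4884).  Check: 95831²=9183580561, 385·4884²=9183580560, difference 1.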